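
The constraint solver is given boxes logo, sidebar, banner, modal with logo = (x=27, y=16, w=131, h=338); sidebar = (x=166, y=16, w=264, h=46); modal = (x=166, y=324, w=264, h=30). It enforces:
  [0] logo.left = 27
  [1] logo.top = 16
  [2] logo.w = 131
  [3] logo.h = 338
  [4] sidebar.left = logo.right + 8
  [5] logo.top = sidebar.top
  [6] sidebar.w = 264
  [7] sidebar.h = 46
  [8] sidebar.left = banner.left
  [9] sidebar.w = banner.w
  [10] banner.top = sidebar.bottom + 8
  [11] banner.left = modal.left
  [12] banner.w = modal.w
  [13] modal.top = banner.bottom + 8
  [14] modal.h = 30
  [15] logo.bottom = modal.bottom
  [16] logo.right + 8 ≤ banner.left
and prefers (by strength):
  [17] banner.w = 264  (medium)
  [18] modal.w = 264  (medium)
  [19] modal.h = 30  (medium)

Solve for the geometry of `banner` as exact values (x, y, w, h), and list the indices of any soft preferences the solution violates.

banner = (x=166, y=70, w=264, h=246)
violated soft preferences: none

1. banner.x = 166  [sidebar.left = banner.left]
2. banner.w = 264  [sidebar.w = banner.w]
3. banner.y = 70  [banner.top = sidebar.bottom + 8]
4. banner.h = 246  [modal.top = banner.bottom + 8]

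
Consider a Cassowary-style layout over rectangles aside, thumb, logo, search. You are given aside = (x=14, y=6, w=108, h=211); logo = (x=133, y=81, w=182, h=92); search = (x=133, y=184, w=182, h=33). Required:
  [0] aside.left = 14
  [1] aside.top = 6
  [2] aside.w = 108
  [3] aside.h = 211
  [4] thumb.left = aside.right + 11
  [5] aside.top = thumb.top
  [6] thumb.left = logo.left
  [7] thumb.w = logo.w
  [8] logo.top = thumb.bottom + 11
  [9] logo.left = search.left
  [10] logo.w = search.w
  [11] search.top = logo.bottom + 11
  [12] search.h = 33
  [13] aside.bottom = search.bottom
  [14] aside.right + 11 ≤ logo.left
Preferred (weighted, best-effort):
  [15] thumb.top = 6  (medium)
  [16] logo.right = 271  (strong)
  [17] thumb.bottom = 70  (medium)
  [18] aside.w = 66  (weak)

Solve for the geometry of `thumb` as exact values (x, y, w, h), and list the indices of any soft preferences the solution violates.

thumb = (x=133, y=6, w=182, h=64)
violated soft preferences: 16, 18

1. thumb.x = 133  [thumb.left = aside.right + 11]
2. thumb.y = 6  [aside.top = thumb.top]
3. thumb.w = 182  [thumb.w = logo.w]
4. thumb.h = 64  [logo.top = thumb.bottom + 11]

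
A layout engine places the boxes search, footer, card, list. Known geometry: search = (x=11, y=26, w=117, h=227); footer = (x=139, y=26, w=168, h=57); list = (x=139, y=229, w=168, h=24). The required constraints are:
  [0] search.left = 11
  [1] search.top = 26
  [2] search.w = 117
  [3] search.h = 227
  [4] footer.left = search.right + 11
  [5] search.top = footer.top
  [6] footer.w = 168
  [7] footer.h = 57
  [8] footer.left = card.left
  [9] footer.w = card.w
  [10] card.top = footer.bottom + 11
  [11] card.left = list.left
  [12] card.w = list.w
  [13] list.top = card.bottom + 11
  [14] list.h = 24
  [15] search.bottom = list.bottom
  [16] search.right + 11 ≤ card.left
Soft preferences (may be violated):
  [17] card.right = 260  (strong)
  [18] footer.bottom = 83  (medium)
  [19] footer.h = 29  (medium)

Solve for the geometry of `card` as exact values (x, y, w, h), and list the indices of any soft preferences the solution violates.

card = (x=139, y=94, w=168, h=124)
violated soft preferences: 17, 19

1. card.x = 139  [footer.left = card.left]
2. card.w = 168  [footer.w = card.w]
3. card.y = 94  [card.top = footer.bottom + 11]
4. card.h = 124  [list.top = card.bottom + 11]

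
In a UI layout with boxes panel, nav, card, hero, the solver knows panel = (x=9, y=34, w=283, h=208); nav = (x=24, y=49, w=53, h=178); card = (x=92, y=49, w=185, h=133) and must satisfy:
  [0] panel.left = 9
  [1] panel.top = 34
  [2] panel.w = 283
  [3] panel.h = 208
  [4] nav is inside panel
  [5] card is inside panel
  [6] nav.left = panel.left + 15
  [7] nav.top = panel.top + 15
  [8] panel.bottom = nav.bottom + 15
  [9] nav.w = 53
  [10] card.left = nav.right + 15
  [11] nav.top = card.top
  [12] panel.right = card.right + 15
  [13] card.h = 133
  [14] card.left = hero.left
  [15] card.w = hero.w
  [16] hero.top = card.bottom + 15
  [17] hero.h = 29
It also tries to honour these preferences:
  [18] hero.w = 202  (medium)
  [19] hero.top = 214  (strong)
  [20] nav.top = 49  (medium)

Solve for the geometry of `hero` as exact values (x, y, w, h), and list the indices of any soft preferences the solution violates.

1. hero.x = 92  [card.left = hero.left]
2. hero.w = 185  [card.w = hero.w]
3. hero.y = 197  [hero.top = card.bottom + 15]
4. hero.h = 29  [hero.h = 29]

hero = (x=92, y=197, w=185, h=29)
violated soft preferences: 18, 19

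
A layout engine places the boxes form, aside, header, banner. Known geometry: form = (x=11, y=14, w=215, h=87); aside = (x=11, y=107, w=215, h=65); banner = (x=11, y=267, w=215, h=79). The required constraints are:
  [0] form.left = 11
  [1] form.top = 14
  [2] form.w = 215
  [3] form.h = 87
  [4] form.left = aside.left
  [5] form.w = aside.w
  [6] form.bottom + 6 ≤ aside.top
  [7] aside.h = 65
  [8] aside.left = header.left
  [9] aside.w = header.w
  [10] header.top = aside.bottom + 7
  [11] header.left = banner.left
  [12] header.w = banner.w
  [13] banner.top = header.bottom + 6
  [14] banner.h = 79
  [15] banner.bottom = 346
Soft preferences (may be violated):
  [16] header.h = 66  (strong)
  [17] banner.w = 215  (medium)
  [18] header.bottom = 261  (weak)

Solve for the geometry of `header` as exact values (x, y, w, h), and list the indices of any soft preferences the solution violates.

1. header.x = 11  [aside.left = header.left]
2. header.w = 215  [aside.w = header.w]
3. header.y = 179  [header.top = aside.bottom + 7]
4. header.h = 82  [banner.top = header.bottom + 6]

header = (x=11, y=179, w=215, h=82)
violated soft preferences: 16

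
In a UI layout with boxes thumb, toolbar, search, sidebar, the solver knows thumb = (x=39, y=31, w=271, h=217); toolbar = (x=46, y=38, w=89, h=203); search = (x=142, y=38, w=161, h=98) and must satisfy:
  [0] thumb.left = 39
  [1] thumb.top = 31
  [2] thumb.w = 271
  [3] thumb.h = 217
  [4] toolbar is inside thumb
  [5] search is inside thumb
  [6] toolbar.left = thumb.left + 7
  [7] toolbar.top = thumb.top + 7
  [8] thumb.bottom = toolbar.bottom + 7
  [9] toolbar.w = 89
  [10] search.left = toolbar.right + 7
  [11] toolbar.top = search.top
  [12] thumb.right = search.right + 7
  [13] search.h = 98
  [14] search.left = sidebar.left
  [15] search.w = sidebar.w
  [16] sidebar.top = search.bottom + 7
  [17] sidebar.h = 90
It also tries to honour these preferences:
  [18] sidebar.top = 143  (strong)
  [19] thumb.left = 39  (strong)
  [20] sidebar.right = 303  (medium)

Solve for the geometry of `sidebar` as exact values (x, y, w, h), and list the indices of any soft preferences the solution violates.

1. sidebar.x = 142  [search.left = sidebar.left]
2. sidebar.w = 161  [search.w = sidebar.w]
3. sidebar.y = 143  [sidebar.top = search.bottom + 7]
4. sidebar.h = 90  [sidebar.h = 90]

sidebar = (x=142, y=143, w=161, h=90)
violated soft preferences: none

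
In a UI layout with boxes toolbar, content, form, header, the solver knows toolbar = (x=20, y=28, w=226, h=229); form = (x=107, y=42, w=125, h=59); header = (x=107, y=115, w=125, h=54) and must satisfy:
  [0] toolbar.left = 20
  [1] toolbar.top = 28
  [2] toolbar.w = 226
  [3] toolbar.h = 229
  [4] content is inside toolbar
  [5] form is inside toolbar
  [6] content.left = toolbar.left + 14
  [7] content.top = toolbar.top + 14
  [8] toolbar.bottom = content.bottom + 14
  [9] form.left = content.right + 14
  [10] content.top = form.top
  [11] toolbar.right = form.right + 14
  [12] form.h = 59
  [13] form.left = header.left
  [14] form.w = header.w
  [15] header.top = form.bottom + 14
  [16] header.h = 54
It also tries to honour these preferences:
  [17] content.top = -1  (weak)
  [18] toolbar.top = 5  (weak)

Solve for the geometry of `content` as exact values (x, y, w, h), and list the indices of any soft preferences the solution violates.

content = (x=34, y=42, w=59, h=201)
violated soft preferences: 17, 18

1. content.x = 34  [content.left = toolbar.left + 14]
2. content.y = 42  [content.top = toolbar.top + 14]
3. content.h = 201  [toolbar.bottom = content.bottom + 14]
4. content.w = 59  [form.left = content.right + 14]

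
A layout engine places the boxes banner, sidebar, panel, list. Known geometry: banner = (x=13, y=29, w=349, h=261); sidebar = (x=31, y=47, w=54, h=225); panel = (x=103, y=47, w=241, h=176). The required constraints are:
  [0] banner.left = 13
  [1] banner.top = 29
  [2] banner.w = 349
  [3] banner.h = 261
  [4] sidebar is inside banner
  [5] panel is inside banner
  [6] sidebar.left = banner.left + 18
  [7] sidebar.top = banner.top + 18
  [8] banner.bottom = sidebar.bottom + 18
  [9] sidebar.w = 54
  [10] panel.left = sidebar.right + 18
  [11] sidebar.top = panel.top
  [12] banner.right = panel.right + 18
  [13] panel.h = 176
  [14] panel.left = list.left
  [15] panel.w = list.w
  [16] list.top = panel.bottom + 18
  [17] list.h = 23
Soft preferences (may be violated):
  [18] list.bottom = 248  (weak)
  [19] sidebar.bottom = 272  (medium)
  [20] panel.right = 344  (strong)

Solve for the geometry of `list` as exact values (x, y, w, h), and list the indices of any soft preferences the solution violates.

list = (x=103, y=241, w=241, h=23)
violated soft preferences: 18

1. list.x = 103  [panel.left = list.left]
2. list.w = 241  [panel.w = list.w]
3. list.y = 241  [list.top = panel.bottom + 18]
4. list.h = 23  [list.h = 23]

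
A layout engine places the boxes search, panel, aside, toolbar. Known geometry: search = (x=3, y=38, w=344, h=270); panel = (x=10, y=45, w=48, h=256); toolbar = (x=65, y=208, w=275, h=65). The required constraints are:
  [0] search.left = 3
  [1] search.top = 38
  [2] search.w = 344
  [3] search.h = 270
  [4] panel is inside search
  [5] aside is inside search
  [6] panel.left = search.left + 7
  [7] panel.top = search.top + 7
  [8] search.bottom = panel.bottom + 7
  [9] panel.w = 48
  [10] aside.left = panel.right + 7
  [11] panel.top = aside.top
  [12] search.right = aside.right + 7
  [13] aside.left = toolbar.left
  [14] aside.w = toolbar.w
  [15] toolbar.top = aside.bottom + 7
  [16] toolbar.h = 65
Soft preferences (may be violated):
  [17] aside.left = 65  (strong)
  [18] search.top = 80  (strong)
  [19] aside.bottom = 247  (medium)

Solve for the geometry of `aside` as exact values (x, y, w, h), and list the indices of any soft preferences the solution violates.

1. aside.x = 65  [aside.left = panel.right + 7]
2. aside.y = 45  [panel.top = aside.top]
3. aside.w = 275  [search.right = aside.right + 7]
4. aside.h = 156  [toolbar.top = aside.bottom + 7]

aside = (x=65, y=45, w=275, h=156)
violated soft preferences: 18, 19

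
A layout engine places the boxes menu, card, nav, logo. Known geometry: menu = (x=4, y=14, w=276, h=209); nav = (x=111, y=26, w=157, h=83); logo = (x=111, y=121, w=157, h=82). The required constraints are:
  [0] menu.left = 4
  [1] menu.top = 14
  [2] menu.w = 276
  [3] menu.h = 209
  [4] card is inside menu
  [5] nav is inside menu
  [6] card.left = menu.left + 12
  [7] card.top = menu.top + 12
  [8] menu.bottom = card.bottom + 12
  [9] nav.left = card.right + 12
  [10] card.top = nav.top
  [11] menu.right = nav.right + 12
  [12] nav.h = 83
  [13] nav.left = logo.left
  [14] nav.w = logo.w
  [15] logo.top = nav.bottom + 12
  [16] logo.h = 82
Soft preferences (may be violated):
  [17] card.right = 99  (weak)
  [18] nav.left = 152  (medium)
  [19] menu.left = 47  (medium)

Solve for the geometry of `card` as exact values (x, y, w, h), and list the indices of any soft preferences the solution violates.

1. card.x = 16  [card.left = menu.left + 12]
2. card.y = 26  [card.top = menu.top + 12]
3. card.h = 185  [menu.bottom = card.bottom + 12]
4. card.w = 83  [nav.left = card.right + 12]

card = (x=16, y=26, w=83, h=185)
violated soft preferences: 18, 19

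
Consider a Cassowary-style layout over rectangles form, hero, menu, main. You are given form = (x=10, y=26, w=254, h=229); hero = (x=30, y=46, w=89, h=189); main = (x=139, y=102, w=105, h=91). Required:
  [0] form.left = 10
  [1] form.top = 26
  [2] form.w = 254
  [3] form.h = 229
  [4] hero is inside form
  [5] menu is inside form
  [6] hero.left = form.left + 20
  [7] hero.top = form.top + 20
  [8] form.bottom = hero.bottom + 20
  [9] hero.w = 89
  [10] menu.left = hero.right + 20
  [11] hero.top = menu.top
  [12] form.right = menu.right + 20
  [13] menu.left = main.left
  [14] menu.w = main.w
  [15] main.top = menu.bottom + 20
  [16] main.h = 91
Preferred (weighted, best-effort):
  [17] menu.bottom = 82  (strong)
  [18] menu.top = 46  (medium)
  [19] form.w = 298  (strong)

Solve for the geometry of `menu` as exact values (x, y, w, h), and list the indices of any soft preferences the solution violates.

menu = (x=139, y=46, w=105, h=36)
violated soft preferences: 19

1. menu.x = 139  [menu.left = hero.right + 20]
2. menu.y = 46  [hero.top = menu.top]
3. menu.w = 105  [form.right = menu.right + 20]
4. menu.h = 36  [main.top = menu.bottom + 20]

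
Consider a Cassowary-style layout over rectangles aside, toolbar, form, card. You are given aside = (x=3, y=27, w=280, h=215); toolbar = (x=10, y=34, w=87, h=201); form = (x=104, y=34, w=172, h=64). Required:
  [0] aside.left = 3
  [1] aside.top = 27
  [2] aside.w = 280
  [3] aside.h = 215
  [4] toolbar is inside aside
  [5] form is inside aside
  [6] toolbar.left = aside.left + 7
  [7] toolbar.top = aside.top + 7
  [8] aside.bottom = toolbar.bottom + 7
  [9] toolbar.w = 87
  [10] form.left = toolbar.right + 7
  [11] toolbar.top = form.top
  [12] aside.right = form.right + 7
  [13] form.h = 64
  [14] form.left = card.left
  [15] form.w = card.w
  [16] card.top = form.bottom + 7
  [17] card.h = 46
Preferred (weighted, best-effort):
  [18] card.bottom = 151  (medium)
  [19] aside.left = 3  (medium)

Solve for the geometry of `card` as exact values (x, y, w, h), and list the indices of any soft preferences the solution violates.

1. card.x = 104  [form.left = card.left]
2. card.w = 172  [form.w = card.w]
3. card.y = 105  [card.top = form.bottom + 7]
4. card.h = 46  [card.h = 46]

card = (x=104, y=105, w=172, h=46)
violated soft preferences: none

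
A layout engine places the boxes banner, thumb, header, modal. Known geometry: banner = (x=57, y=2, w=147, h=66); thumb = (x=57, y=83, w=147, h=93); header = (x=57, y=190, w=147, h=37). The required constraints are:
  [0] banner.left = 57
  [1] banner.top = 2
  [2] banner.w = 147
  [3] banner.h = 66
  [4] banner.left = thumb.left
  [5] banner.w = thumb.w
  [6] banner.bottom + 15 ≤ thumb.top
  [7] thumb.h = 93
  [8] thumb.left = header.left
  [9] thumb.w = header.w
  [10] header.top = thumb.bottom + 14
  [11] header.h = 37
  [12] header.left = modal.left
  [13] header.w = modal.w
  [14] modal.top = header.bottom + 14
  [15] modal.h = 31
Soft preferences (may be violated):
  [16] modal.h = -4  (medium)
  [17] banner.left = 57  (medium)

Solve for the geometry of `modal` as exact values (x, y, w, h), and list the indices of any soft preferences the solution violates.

modal = (x=57, y=241, w=147, h=31)
violated soft preferences: 16

1. modal.x = 57  [header.left = modal.left]
2. modal.w = 147  [header.w = modal.w]
3. modal.y = 241  [modal.top = header.bottom + 14]
4. modal.h = 31  [modal.h = 31]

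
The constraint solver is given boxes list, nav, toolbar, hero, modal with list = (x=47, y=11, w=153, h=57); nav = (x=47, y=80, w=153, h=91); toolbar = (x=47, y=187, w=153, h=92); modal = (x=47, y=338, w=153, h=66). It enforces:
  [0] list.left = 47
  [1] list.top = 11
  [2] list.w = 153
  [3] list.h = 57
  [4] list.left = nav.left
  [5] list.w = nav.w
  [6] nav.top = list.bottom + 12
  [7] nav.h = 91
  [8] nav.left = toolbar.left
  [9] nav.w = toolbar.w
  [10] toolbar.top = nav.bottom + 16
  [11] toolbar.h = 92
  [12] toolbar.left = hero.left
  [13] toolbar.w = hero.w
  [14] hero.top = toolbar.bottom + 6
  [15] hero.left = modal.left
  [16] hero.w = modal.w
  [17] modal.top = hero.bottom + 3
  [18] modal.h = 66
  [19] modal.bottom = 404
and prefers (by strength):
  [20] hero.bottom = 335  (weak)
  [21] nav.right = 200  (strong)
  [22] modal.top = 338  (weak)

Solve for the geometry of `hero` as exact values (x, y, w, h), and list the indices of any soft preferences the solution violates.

1. hero.x = 47  [toolbar.left = hero.left]
2. hero.w = 153  [toolbar.w = hero.w]
3. hero.y = 285  [hero.top = toolbar.bottom + 6]
4. hero.h = 50  [modal.top = hero.bottom + 3]

hero = (x=47, y=285, w=153, h=50)
violated soft preferences: none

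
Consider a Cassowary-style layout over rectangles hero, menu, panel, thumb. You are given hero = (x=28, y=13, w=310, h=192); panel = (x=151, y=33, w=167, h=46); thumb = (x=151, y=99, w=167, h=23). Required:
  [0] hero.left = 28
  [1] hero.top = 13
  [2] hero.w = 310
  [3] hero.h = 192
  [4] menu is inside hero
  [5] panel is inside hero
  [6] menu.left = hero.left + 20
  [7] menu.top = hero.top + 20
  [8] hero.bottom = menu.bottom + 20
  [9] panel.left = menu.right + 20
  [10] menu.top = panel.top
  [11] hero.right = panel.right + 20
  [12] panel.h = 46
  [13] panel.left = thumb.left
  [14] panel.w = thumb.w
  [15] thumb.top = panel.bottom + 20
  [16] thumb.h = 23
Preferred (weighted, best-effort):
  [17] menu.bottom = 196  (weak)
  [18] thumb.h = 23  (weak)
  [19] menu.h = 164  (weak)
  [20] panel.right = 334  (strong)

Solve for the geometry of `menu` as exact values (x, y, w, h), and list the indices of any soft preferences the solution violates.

menu = (x=48, y=33, w=83, h=152)
violated soft preferences: 17, 19, 20

1. menu.x = 48  [menu.left = hero.left + 20]
2. menu.y = 33  [menu.top = hero.top + 20]
3. menu.h = 152  [hero.bottom = menu.bottom + 20]
4. menu.w = 83  [panel.left = menu.right + 20]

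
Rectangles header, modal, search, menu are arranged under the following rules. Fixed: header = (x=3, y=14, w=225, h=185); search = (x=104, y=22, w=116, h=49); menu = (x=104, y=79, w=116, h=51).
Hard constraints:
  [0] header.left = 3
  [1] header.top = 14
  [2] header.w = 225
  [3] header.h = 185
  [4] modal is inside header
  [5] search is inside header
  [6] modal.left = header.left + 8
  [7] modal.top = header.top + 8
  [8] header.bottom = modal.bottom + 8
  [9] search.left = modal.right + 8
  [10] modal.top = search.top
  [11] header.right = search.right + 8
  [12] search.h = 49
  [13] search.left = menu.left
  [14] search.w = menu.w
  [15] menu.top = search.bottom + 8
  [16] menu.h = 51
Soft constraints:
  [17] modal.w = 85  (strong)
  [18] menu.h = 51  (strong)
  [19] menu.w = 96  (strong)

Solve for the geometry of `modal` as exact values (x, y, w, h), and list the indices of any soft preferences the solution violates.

modal = (x=11, y=22, w=85, h=169)
violated soft preferences: 19

1. modal.x = 11  [modal.left = header.left + 8]
2. modal.y = 22  [modal.top = header.top + 8]
3. modal.h = 169  [header.bottom = modal.bottom + 8]
4. modal.w = 85  [search.left = modal.right + 8]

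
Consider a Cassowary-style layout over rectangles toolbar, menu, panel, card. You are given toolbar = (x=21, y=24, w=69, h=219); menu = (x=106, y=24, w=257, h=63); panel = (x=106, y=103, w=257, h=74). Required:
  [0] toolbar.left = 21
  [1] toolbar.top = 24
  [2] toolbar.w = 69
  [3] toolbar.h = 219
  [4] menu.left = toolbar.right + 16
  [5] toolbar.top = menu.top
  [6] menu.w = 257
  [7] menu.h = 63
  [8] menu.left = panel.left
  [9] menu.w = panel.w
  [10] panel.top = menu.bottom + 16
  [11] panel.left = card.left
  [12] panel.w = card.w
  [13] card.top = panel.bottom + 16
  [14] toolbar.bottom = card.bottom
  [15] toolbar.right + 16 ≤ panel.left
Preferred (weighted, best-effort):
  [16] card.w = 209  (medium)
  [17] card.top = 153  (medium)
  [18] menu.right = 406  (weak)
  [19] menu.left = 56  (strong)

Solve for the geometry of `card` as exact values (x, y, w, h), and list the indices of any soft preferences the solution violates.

1. card.x = 106  [panel.left = card.left]
2. card.w = 257  [panel.w = card.w]
3. card.y = 193  [card.top = panel.bottom + 16]
4. card.h = 50  [toolbar.bottom = card.bottom]

card = (x=106, y=193, w=257, h=50)
violated soft preferences: 16, 17, 18, 19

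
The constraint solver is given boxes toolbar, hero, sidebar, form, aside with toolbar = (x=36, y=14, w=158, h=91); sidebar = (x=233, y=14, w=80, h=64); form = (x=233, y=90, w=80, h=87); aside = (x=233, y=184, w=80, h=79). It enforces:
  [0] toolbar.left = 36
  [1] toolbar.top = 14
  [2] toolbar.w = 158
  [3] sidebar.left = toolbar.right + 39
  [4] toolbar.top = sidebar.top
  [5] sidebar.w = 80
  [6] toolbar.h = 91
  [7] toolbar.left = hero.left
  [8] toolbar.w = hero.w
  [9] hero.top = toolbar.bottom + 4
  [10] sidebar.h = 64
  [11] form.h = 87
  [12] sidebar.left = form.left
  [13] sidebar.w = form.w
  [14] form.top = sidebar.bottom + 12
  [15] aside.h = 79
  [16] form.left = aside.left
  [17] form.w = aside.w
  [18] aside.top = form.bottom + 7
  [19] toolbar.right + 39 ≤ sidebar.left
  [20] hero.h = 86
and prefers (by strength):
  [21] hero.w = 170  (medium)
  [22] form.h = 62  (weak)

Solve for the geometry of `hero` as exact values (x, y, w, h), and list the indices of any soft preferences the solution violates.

1. hero.x = 36  [toolbar.left = hero.left]
2. hero.w = 158  [toolbar.w = hero.w]
3. hero.y = 109  [hero.top = toolbar.bottom + 4]
4. hero.h = 86  [hero.h = 86]

hero = (x=36, y=109, w=158, h=86)
violated soft preferences: 21, 22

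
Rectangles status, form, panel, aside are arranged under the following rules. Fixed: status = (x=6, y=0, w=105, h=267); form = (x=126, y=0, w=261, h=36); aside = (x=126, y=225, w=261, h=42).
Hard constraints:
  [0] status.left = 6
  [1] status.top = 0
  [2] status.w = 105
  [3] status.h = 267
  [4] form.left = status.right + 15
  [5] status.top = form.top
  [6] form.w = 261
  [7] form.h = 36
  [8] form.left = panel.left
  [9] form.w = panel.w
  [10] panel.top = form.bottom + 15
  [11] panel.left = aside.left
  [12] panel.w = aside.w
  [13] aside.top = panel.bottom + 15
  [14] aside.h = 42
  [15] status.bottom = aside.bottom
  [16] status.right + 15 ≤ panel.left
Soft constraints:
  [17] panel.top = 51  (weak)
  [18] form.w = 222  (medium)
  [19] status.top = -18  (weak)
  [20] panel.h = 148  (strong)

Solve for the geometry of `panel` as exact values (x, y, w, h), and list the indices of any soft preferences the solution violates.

1. panel.x = 126  [form.left = panel.left]
2. panel.w = 261  [form.w = panel.w]
3. panel.y = 51  [panel.top = form.bottom + 15]
4. panel.h = 159  [aside.top = panel.bottom + 15]

panel = (x=126, y=51, w=261, h=159)
violated soft preferences: 18, 19, 20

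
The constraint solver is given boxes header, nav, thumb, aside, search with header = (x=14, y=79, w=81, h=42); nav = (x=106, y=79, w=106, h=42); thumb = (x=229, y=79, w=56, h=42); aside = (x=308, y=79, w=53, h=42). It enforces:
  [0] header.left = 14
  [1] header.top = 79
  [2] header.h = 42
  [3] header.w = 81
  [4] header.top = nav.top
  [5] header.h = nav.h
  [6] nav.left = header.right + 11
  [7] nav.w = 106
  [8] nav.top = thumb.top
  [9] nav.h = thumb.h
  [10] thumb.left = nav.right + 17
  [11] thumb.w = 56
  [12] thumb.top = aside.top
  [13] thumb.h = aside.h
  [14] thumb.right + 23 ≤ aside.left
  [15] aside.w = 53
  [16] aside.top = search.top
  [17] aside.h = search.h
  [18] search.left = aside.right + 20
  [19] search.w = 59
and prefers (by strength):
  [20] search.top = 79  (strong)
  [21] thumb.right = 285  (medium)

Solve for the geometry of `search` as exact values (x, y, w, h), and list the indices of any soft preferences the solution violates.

1. search.y = 79  [aside.top = search.top]
2. search.h = 42  [aside.h = search.h]
3. search.x = 381  [search.left = aside.right + 20]
4. search.w = 59  [search.w = 59]

search = (x=381, y=79, w=59, h=42)
violated soft preferences: none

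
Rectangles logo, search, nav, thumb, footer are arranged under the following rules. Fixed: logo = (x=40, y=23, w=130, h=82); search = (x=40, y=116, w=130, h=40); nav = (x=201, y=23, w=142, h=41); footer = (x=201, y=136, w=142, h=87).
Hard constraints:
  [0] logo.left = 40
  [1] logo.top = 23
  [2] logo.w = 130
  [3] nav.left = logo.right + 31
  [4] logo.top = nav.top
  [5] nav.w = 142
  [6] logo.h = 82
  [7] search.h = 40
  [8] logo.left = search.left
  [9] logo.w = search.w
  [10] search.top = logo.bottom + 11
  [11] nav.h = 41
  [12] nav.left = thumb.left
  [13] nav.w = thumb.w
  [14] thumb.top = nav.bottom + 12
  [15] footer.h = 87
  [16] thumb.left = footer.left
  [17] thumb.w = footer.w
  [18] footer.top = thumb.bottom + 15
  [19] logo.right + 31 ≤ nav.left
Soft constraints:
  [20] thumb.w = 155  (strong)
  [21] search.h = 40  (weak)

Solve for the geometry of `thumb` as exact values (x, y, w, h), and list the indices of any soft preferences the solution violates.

1. thumb.x = 201  [nav.left = thumb.left]
2. thumb.w = 142  [nav.w = thumb.w]
3. thumb.y = 76  [thumb.top = nav.bottom + 12]
4. thumb.h = 45  [footer.top = thumb.bottom + 15]

thumb = (x=201, y=76, w=142, h=45)
violated soft preferences: 20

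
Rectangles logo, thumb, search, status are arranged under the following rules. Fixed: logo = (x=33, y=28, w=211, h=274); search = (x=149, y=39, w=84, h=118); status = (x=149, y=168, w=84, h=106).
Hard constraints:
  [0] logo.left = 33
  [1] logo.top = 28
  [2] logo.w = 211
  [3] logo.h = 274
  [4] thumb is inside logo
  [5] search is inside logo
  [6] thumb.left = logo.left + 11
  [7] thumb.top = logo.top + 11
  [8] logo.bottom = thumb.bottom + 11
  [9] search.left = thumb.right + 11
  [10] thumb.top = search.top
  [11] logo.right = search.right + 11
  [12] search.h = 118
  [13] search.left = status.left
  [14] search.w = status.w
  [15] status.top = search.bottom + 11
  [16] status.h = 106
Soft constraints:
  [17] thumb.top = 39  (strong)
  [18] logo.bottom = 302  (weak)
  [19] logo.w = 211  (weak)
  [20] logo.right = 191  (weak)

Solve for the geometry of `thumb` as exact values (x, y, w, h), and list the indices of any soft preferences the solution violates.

1. thumb.x = 44  [thumb.left = logo.left + 11]
2. thumb.y = 39  [thumb.top = logo.top + 11]
3. thumb.h = 252  [logo.bottom = thumb.bottom + 11]
4. thumb.w = 94  [search.left = thumb.right + 11]

thumb = (x=44, y=39, w=94, h=252)
violated soft preferences: 20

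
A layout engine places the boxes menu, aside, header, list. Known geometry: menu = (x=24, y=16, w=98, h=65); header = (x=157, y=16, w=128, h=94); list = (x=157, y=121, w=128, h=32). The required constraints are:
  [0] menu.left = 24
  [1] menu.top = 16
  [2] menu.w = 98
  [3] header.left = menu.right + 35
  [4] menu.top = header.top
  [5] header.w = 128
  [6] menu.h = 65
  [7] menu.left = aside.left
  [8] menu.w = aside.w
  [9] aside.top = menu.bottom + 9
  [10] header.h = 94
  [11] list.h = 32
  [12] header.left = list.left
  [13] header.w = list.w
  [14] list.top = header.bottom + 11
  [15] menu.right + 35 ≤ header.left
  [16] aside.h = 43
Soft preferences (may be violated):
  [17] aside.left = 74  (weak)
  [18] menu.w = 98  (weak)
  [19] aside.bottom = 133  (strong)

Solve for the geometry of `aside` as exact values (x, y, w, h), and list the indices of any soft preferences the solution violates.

1. aside.x = 24  [menu.left = aside.left]
2. aside.w = 98  [menu.w = aside.w]
3. aside.y = 90  [aside.top = menu.bottom + 9]
4. aside.h = 43  [aside.h = 43]

aside = (x=24, y=90, w=98, h=43)
violated soft preferences: 17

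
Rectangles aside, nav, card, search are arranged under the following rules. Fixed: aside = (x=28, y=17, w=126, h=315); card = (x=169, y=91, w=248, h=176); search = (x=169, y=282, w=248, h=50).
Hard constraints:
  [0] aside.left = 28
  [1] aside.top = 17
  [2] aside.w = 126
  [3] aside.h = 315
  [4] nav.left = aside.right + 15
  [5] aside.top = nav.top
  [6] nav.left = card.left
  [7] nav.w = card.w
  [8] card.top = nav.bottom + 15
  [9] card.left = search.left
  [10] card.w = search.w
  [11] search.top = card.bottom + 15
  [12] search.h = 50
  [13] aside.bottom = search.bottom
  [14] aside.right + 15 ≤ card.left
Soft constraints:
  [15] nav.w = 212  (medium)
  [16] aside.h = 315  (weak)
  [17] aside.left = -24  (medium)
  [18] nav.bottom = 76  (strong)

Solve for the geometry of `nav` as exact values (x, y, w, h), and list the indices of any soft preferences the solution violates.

nav = (x=169, y=17, w=248, h=59)
violated soft preferences: 15, 17

1. nav.x = 169  [nav.left = aside.right + 15]
2. nav.y = 17  [aside.top = nav.top]
3. nav.w = 248  [nav.w = card.w]
4. nav.h = 59  [card.top = nav.bottom + 15]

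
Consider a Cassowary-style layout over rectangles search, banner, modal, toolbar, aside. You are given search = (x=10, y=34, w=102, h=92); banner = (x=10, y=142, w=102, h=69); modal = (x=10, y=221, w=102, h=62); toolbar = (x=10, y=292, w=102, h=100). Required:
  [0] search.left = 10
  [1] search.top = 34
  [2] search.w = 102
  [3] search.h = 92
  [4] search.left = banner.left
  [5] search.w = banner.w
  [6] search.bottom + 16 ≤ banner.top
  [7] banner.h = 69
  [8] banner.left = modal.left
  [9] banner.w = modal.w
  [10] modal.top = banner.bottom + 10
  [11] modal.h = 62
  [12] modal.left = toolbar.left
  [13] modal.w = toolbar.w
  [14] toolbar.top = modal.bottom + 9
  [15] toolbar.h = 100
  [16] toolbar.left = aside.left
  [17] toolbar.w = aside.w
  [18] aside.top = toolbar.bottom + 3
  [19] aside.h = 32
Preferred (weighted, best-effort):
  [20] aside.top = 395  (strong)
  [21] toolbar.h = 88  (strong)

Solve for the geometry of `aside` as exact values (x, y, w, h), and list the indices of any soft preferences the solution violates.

1. aside.x = 10  [toolbar.left = aside.left]
2. aside.w = 102  [toolbar.w = aside.w]
3. aside.y = 395  [aside.top = toolbar.bottom + 3]
4. aside.h = 32  [aside.h = 32]

aside = (x=10, y=395, w=102, h=32)
violated soft preferences: 21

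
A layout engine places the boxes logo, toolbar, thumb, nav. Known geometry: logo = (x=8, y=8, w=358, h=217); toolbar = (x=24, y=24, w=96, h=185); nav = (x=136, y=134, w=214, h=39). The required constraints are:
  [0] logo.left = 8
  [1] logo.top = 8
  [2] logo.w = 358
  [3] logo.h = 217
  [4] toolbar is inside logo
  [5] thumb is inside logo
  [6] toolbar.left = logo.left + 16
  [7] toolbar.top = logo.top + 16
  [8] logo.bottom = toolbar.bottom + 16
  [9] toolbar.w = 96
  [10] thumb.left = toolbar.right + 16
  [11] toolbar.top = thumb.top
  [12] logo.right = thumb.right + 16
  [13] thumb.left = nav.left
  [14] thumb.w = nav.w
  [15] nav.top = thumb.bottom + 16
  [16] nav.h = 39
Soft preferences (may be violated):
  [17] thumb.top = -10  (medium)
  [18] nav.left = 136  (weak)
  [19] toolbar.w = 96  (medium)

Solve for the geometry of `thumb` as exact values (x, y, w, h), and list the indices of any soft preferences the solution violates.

thumb = (x=136, y=24, w=214, h=94)
violated soft preferences: 17

1. thumb.x = 136  [thumb.left = toolbar.right + 16]
2. thumb.y = 24  [toolbar.top = thumb.top]
3. thumb.w = 214  [logo.right = thumb.right + 16]
4. thumb.h = 94  [nav.top = thumb.bottom + 16]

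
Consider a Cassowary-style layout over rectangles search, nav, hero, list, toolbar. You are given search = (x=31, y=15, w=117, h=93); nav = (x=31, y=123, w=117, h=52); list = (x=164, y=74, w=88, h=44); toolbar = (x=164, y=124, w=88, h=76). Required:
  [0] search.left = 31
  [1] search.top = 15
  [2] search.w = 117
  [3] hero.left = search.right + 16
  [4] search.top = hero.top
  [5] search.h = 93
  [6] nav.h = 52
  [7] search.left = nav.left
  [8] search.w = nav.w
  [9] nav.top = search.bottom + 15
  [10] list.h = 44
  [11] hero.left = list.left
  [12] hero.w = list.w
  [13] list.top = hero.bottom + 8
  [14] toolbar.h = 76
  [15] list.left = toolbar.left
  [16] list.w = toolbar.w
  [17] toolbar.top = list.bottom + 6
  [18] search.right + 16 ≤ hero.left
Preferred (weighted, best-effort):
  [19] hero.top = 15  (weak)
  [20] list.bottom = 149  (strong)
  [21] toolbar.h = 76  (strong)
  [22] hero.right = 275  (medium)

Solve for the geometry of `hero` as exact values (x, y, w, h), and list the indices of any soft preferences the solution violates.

1. hero.x = 164  [hero.left = search.right + 16]
2. hero.y = 15  [search.top = hero.top]
3. hero.w = 88  [hero.w = list.w]
4. hero.h = 51  [list.top = hero.bottom + 8]

hero = (x=164, y=15, w=88, h=51)
violated soft preferences: 20, 22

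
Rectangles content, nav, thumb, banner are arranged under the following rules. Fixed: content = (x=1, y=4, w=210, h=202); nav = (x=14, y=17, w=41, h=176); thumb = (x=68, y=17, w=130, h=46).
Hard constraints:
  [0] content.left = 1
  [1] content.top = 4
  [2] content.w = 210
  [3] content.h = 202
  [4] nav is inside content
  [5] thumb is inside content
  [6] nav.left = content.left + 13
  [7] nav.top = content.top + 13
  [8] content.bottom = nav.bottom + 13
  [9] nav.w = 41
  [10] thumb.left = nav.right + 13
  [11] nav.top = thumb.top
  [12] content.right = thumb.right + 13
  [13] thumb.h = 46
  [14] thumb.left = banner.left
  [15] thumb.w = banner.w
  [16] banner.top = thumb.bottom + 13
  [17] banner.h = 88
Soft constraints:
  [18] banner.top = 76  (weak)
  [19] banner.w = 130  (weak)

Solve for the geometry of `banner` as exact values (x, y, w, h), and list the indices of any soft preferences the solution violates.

1. banner.x = 68  [thumb.left = banner.left]
2. banner.w = 130  [thumb.w = banner.w]
3. banner.y = 76  [banner.top = thumb.bottom + 13]
4. banner.h = 88  [banner.h = 88]

banner = (x=68, y=76, w=130, h=88)
violated soft preferences: none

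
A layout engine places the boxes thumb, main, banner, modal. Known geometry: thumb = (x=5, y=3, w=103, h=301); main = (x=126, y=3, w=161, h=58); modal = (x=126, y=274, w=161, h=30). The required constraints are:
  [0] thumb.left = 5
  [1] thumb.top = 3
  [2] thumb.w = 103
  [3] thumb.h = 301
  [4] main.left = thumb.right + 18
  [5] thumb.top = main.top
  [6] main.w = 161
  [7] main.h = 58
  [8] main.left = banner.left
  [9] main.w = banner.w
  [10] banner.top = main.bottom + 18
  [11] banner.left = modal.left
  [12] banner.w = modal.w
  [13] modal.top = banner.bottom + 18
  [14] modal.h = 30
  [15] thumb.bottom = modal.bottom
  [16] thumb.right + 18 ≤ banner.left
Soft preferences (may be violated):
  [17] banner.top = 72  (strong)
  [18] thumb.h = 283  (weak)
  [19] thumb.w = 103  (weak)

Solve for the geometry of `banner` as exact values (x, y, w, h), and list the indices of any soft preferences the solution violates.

banner = (x=126, y=79, w=161, h=177)
violated soft preferences: 17, 18

1. banner.x = 126  [main.left = banner.left]
2. banner.w = 161  [main.w = banner.w]
3. banner.y = 79  [banner.top = main.bottom + 18]
4. banner.h = 177  [modal.top = banner.bottom + 18]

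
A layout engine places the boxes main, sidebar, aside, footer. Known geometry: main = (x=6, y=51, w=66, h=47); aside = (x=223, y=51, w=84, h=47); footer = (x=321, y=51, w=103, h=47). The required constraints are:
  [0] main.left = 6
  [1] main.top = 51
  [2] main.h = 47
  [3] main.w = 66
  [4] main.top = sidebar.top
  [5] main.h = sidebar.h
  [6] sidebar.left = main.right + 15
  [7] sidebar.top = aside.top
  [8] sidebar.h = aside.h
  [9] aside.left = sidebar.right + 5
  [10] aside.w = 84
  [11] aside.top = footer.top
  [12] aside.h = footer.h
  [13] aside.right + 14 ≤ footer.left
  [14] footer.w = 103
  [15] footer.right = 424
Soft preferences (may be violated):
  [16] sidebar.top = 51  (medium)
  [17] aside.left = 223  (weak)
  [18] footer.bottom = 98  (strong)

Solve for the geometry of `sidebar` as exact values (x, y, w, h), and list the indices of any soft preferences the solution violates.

1. sidebar.y = 51  [main.top = sidebar.top]
2. sidebar.h = 47  [main.h = sidebar.h]
3. sidebar.x = 87  [sidebar.left = main.right + 15]
4. sidebar.w = 131  [aside.left = sidebar.right + 5]

sidebar = (x=87, y=51, w=131, h=47)
violated soft preferences: none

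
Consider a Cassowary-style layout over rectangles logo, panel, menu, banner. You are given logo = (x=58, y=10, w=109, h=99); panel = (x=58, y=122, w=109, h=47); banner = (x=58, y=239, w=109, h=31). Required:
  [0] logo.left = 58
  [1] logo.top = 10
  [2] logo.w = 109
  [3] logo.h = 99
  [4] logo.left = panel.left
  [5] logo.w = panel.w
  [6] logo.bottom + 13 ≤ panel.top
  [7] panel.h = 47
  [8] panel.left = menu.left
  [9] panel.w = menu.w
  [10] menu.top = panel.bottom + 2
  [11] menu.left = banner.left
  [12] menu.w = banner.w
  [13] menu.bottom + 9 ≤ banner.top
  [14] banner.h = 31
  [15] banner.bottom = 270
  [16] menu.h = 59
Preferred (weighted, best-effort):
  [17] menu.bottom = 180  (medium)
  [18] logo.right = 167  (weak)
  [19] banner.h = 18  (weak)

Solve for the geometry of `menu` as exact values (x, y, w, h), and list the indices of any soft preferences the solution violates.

menu = (x=58, y=171, w=109, h=59)
violated soft preferences: 17, 19

1. menu.x = 58  [panel.left = menu.left]
2. menu.w = 109  [panel.w = menu.w]
3. menu.y = 171  [menu.top = panel.bottom + 2]
4. menu.h = 59  [menu.h = 59]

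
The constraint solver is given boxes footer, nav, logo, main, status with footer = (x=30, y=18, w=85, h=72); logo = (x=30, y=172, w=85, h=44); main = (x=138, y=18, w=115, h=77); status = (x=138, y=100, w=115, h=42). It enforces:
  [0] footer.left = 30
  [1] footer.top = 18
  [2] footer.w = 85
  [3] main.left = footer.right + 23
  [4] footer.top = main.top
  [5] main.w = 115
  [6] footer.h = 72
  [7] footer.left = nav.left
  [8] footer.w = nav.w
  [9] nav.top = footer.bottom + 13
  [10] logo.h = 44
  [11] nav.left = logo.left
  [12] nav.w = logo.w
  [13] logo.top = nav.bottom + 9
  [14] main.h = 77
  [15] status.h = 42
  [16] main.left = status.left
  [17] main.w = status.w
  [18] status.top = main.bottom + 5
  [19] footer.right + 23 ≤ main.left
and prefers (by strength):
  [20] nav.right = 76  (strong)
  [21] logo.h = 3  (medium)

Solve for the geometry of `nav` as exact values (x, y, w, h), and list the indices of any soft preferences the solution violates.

nav = (x=30, y=103, w=85, h=60)
violated soft preferences: 20, 21

1. nav.x = 30  [footer.left = nav.left]
2. nav.w = 85  [footer.w = nav.w]
3. nav.y = 103  [nav.top = footer.bottom + 13]
4. nav.h = 60  [logo.top = nav.bottom + 9]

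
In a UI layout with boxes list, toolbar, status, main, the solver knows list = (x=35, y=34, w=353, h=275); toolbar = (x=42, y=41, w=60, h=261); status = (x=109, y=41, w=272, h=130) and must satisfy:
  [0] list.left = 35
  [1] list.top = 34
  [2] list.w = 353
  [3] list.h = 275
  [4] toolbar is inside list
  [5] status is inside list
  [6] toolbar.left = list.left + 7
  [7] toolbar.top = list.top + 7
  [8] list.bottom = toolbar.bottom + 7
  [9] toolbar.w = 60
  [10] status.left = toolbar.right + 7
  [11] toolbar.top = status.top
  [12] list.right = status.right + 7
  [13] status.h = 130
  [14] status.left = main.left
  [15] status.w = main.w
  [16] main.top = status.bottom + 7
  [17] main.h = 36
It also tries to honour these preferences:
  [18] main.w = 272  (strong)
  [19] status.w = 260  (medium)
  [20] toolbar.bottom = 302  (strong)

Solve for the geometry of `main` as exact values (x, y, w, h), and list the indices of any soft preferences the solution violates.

main = (x=109, y=178, w=272, h=36)
violated soft preferences: 19

1. main.x = 109  [status.left = main.left]
2. main.w = 272  [status.w = main.w]
3. main.y = 178  [main.top = status.bottom + 7]
4. main.h = 36  [main.h = 36]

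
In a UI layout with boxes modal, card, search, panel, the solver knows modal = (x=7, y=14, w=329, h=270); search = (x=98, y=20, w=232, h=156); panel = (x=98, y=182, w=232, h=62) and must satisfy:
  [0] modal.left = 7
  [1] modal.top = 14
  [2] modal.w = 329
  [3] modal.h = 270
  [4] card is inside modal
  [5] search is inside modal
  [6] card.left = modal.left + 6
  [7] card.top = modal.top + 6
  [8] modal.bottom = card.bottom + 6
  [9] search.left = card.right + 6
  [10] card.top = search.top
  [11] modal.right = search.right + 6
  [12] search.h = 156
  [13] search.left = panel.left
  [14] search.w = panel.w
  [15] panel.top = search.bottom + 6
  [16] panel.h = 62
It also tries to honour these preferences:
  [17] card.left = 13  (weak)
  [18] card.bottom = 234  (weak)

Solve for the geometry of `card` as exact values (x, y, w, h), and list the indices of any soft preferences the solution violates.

1. card.x = 13  [card.left = modal.left + 6]
2. card.y = 20  [card.top = modal.top + 6]
3. card.h = 258  [modal.bottom = card.bottom + 6]
4. card.w = 79  [search.left = card.right + 6]

card = (x=13, y=20, w=79, h=258)
violated soft preferences: 18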